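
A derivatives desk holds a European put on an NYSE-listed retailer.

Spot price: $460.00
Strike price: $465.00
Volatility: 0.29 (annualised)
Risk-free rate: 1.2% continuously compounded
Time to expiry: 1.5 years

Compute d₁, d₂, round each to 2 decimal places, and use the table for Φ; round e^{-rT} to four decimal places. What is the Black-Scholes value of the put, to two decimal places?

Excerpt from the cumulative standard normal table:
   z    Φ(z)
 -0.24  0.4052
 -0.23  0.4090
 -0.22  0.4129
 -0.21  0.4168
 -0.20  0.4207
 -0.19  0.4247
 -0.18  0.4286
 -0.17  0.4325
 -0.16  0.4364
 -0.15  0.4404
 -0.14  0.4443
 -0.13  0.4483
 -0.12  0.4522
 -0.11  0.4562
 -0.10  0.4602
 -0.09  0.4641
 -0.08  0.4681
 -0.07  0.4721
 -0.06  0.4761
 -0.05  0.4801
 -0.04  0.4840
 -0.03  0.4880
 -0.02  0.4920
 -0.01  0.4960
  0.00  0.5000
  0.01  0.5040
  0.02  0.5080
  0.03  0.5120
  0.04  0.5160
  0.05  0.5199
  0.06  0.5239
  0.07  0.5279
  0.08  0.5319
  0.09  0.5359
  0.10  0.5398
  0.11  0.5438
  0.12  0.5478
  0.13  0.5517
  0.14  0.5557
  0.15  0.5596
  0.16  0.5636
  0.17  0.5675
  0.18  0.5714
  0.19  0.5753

$63.89

σ√T = 0.29·√1.5 = 0.3552
ln(S/K) + (r + σ²/2)T = ln(460/465) + (0.012 + 0.29²/2)·1.5 = -0.0108 + 0.0811 = 0.0703
d₁ = 0.0703 / 0.3552 = 0.1978 ⇒ 0.20
d₂ = d₁ − σ√T = 0.1978 − 0.3552 = -0.1573 ⇒ -0.16
exp(−rT) = exp(−0.012·1.5) = 0.9822
P = 465·0.9822·N(0.16) − 460·N(-0.20) = 465·0.9822·0.5636 − 460·0.4207 = 257.4091 − 193.5220 = 63.8871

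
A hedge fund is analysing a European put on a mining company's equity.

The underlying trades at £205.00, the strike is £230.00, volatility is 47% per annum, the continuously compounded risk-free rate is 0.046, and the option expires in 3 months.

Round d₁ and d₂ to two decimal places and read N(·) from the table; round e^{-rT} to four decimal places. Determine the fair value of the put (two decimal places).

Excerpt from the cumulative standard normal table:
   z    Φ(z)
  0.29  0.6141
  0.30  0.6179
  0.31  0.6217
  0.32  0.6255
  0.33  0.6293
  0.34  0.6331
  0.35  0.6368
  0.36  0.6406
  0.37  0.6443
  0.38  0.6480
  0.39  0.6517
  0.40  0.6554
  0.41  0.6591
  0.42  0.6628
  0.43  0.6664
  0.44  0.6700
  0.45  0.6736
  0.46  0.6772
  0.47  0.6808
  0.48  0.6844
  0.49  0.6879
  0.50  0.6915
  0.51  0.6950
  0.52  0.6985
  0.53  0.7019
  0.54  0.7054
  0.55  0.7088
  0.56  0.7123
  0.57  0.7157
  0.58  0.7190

σ√T = 0.47·√0.25 = 0.2350
d₁ = [ln(205/230) + (0.046 + ½·0.47²)·0.25] / (σ√T) = (-0.1151 + 0.0391) / 0.2350 = -0.3232 ⇒ -0.32
d₂ = -0.3232 − 0.2350 = -0.5582 ⇒ -0.56
e^(−rT) = e^(−0.046·0.25) = 0.9886
P = 230·0.9886·N(0.56) − 205·N(0.32) = 230·0.9886·0.7123 − 205·0.6255 = 161.9613 − 128.2275 = 33.7338

£33.73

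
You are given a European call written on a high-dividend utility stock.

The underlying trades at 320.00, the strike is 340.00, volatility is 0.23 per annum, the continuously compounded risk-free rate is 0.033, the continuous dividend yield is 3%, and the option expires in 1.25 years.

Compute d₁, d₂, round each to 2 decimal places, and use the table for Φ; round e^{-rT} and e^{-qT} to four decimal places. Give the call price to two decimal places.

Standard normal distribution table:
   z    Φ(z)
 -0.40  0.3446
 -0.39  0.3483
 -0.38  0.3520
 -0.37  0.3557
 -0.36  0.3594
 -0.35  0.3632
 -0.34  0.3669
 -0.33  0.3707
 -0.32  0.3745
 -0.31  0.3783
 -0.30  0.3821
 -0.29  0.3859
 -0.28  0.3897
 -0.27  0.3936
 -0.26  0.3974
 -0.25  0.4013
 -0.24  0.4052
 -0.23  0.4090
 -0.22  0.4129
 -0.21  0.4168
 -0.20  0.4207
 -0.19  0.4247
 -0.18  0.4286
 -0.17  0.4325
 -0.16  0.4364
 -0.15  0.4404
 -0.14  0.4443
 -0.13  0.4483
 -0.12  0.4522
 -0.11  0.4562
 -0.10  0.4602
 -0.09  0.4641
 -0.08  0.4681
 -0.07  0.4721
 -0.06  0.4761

24.55

σ√T = 0.23·√1.25 = 0.2571
d₁ = [ln(320/340) + (0.033 − 0.03 + ½·0.23²)·1.25] / (σ√T) = (-0.0606 + 0.0368) / 0.2571 = -0.0926 which rounds to -0.09
d₂ = -0.0926 − 0.2571 = -0.3497 which rounds to -0.35
e^(−qT) = e^(−0.03·1.25) = 0.9632;  e^(−rT) = e^(−0.033·1.25) = 0.9596
N(d₁) = N(-0.09) = 0.4641;  N(d₂) = N(-0.35) = 0.3632
C = 320·0.9632·0.4641 − 340·0.9596·0.3632 = 143.0468 − 118.4991 = 24.5477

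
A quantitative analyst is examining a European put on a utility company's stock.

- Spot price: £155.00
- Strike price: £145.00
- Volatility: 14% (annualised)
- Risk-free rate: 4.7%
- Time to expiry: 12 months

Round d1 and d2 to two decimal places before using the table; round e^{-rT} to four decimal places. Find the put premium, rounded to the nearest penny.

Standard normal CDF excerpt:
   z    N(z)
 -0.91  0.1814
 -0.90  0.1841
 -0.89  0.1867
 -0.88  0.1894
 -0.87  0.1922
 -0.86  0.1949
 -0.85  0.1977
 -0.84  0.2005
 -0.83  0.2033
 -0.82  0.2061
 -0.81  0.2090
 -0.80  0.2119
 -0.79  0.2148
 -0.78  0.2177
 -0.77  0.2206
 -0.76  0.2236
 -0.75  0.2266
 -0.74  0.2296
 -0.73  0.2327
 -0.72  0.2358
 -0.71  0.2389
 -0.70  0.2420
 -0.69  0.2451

£2.41

σ√T = 0.14·√1 = 0.1400
d₁ = [ln(155/145) + (0.047 + 0.14²/2)·1] / 0.1400 = [0.0667 + 0.0568] / 0.1400 = 0.8821 → 0.88
d₂ = d₁ − σ√T = 0.8821 − 0.1400 = 0.7421 → 0.74
exp(−rT) = exp(−0.047·1) = 0.9541
P = 145·0.9541·N(-0.74) − 155·N(-0.88) = 145·0.9541·0.2296 − 155·0.1894 = 31.7639 − 29.3570 = 2.4069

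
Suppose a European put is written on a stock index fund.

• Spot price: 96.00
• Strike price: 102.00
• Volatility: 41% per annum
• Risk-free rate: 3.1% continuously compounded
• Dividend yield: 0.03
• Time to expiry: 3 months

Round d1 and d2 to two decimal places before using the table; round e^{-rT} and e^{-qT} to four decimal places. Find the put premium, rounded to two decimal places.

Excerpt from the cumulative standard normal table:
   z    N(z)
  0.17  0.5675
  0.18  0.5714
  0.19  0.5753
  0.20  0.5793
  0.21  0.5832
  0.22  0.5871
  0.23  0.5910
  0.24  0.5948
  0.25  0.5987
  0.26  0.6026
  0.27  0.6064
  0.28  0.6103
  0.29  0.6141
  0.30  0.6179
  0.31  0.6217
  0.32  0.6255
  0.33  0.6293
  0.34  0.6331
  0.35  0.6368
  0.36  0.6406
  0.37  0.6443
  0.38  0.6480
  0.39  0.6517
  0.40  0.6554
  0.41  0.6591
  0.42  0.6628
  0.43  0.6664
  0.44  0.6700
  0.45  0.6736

σ√T = 0.41·√0.25 = 0.2050
d₁ = [ln(96/102) + (0.031 − 0.03 + ½·0.41²)·0.25] / (σ√T) = (-0.0606 + 0.0213) / 0.2050 = -0.1920 ⇒ -0.19
d₂ = -0.1920 − 0.2050 = -0.3970 ⇒ -0.40
exp(−qT) = exp(−0.03·0.25) = 0.9925;  exp(−rT) = exp(−0.031·0.25) = 0.9923
P = 102·0.9923·N(0.40) − 96·0.9925·N(0.19) = 102·0.9923·0.6554 − 96·0.9925·0.5753 = 66.3360 − 54.8146 = 11.5215

11.52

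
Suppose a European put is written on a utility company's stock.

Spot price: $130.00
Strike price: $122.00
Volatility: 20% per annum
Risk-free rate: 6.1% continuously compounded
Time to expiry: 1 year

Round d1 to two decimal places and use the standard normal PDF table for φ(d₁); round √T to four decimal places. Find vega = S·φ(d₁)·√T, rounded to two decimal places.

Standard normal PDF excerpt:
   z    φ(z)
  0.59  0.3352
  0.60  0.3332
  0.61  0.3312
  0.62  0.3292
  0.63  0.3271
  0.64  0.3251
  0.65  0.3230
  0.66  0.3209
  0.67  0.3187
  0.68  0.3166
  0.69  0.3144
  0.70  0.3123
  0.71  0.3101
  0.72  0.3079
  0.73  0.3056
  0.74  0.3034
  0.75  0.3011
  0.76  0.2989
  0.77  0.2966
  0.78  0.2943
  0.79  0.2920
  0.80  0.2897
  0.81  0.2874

40.03

T = 1;  σ√T = 0.2000
d₁ = [ln(130/122) + (0.061 + ½·0.2²)·1] / (σ√T) = (0.0635 + 0.0810) / 0.2000 = 0.7226 ⇒ 0.72
√T = √1 = 1.0000
φ(d₁) = φ(0.72) = 0.3079
vega = S·φ(d₁)·√T = 130·0.3079·1.0000 = 40.0270
(Call and put vega coincide under Black-Scholes.)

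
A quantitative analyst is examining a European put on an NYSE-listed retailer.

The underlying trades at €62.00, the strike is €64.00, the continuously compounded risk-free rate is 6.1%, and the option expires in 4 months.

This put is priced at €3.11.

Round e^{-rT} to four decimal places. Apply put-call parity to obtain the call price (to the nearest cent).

e^(−rT) = e^(−0.061·0.3333) = 0.9799
Put-call parity: C − P = S − K·e^(−rT) = 62 − 64·0.9799 = 62 − 62.7136 = -0.7136
C = P + (C − P) = 3.11 + (-0.7136) = 2.3964

€2.40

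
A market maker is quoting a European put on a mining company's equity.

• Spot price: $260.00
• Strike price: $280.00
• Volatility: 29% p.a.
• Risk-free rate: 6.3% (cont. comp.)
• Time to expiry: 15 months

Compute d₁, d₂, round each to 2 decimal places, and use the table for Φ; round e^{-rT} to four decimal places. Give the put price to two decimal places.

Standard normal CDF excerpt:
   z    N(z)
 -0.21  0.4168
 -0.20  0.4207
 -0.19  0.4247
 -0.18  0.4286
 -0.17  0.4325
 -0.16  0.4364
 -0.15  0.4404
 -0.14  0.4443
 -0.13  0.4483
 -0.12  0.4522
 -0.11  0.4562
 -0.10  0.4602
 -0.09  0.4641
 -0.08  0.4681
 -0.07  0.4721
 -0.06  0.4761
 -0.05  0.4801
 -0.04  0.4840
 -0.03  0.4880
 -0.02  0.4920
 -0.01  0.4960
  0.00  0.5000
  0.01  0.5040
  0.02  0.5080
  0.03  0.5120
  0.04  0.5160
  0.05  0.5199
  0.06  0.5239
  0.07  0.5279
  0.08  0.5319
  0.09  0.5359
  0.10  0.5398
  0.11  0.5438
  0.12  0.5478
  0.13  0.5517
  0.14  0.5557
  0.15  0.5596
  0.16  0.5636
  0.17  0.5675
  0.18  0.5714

σ√T = 0.29·√1.25 = 0.3242
d₁ = [ln(260/280) + (0.063 + 0.29²/2)·1.25] / 0.3242 = [-0.0741 + 0.1313] / 0.3242 = 0.1764 ≈ 0.18
d₂ = d₁ − σ√T = 0.1764 − 0.3242 = -0.1478 ≈ -0.15
e^(−rT) = e^(−0.063·1.25) = 0.9243
P = 280·0.9243·N(0.15) − 260·N(-0.18) = 280·0.9243·0.5596 − 260·0.4286 = 144.8267 − 111.4360 = 33.3907

$33.39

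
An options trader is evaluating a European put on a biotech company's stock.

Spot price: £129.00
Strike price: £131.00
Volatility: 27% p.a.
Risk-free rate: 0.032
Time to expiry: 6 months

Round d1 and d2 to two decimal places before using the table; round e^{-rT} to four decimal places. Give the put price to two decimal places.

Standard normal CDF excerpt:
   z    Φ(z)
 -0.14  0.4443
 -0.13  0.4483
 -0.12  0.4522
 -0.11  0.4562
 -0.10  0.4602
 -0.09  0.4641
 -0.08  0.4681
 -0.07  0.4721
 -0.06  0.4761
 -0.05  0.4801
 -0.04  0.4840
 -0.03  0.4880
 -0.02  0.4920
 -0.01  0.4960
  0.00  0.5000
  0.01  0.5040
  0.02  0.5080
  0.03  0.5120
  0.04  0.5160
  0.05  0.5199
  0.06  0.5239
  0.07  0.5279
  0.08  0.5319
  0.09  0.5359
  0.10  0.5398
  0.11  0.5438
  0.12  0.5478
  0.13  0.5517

£9.72

T = 0.5;  σ√T = 0.1909
d₁ = [ln(129/131) + (0.032 + 0.27²/2)·0.5] / 0.1909 = [-0.0154 + 0.0342] / 0.1909 = 0.0987 ⇒ 0.10
d₂ = d₁ − σ√T = 0.0987 − 0.1909 = -0.0922 ⇒ -0.09
e^(−rT) = e^(−0.032·0.5) = 0.9841
N(−d₂) = N(0.09) = 0.5359;  N(−d₁) = N(-0.10) = 0.4602
P = 131·0.9841·0.5359 − 129·0.4602 = 69.0867 − 59.3658 = 9.7209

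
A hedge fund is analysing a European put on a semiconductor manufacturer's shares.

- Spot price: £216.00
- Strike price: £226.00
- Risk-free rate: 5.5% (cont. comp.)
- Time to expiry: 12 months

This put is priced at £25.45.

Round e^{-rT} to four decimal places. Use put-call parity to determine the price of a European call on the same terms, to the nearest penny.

£27.54

e^(−rT) = e^(−0.055·1) = 0.9465
Put-call parity: C − P = S − K·e^(−rT) = 216 − 226·0.9465 = 216 − 213.9090 = 2.0910
C = P + (C − P) = 25.45 + (2.0910) = 27.5410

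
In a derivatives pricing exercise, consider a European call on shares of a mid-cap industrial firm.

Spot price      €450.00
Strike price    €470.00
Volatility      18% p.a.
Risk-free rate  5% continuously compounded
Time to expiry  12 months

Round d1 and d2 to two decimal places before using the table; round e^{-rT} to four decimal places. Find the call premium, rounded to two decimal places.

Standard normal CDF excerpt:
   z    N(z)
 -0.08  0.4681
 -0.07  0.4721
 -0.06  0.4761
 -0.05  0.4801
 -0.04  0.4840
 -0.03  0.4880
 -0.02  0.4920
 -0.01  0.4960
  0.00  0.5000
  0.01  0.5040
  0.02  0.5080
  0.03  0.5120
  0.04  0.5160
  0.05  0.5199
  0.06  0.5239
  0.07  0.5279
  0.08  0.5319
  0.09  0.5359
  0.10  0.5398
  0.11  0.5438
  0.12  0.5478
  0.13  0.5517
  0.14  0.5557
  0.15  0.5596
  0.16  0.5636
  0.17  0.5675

σ√T = 0.18 × 1.0000 = 0.1800
d₁ = [ln(450/470) + (0.05 + 0.18²/2)·1] / 0.1800 = [-0.0435 + 0.0662] / 0.1800 = 0.1262 ≈ 0.13
d₂ = d₁ − σ√T = 0.1262 − 0.1800 = -0.0538 ≈ -0.05
e^(−rT) = e^(−0.05·1) = 0.9512
N(d₁) = N(0.13) = 0.5517;  N(d₂) = N(-0.05) = 0.4801
C = 450·0.5517 − 470·0.9512·0.4801 = 248.2650 − 214.6354 = 33.6296

€33.63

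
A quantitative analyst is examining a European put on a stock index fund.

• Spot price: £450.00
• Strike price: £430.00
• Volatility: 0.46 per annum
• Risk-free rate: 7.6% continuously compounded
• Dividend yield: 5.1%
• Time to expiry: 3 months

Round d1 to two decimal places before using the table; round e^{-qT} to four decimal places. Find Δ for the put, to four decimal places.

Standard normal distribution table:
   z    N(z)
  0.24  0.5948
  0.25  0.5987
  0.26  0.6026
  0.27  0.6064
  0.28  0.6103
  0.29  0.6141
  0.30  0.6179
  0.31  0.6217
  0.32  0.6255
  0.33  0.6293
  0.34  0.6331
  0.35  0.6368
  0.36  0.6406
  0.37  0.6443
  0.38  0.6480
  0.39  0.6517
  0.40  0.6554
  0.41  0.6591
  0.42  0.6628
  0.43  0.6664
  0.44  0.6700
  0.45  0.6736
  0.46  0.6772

-0.3622

σ√T = 0.46 × 0.5000 = 0.2300
d₁ = [ln(450/430) + (0.076 − 0.051 + 0.46²/2)·0.25] / 0.2300 = [0.0455 + 0.0327] / 0.2300 = 0.3398 which rounds to 0.34
N(d₁) = N(0.34) = 0.6331
Δ_put = exp(−qT)·(N(d₁) − 1) = 0.9873·(0.6331 − 1) = -0.3622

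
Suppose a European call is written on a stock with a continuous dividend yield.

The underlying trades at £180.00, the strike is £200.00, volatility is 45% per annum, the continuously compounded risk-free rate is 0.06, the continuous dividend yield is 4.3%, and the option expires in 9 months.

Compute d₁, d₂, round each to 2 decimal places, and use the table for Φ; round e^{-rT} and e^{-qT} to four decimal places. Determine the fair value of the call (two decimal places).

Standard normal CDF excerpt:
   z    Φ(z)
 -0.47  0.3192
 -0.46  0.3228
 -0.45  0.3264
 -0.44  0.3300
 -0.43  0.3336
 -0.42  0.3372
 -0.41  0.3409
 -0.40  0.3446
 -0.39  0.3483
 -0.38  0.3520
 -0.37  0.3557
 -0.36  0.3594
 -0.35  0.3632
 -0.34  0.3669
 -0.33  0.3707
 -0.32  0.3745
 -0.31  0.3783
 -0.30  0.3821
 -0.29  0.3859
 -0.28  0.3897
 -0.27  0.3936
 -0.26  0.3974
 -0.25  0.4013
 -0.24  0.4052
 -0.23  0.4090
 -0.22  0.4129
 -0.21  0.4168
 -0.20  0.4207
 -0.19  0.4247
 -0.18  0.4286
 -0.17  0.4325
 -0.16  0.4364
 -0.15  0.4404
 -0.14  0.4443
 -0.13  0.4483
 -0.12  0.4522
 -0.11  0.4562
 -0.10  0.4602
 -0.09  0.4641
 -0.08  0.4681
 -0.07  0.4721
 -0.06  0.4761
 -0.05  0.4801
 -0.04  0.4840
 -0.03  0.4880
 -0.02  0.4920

σ√T = 0.45·√0.75 = 0.3897
ln(S/K) + (r − q + σ²/2)T = ln(180/200) + (0.06 − 0.043 + 0.45²/2)·0.75 = -0.1054 + 0.0887 = -0.0167
d₁ = -0.0167 / 0.3897 = -0.0428 ≈ -0.04
d₂ = d₁ − σ√T = -0.0428 − 0.3897 = -0.4325 ≈ -0.43
e^(−qT) = e^(−0.043·0.75) = 0.9683;  e^(−rT) = e^(−0.06·0.75) = 0.9560
N(d₁) = N(-0.04) = 0.4840;  N(d₂) = N(-0.43) = 0.3336
C = 180·0.9683·0.4840 − 200·0.9560·0.3336 = 84.3583 − 63.7843 = 20.5740

£20.57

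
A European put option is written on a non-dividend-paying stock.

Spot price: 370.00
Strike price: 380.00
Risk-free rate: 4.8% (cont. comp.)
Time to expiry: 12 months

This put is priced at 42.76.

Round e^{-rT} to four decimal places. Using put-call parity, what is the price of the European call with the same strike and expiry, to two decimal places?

50.58

e^(−rT) = e^(−0.048·1) = 0.9531
Put-call parity: C − P = S − K·e^(−rT) = 370 − 380·0.9531 = 370 − 362.1780 = 7.8220
C = P + (C − P) = 42.76 + (7.8220) = 50.5820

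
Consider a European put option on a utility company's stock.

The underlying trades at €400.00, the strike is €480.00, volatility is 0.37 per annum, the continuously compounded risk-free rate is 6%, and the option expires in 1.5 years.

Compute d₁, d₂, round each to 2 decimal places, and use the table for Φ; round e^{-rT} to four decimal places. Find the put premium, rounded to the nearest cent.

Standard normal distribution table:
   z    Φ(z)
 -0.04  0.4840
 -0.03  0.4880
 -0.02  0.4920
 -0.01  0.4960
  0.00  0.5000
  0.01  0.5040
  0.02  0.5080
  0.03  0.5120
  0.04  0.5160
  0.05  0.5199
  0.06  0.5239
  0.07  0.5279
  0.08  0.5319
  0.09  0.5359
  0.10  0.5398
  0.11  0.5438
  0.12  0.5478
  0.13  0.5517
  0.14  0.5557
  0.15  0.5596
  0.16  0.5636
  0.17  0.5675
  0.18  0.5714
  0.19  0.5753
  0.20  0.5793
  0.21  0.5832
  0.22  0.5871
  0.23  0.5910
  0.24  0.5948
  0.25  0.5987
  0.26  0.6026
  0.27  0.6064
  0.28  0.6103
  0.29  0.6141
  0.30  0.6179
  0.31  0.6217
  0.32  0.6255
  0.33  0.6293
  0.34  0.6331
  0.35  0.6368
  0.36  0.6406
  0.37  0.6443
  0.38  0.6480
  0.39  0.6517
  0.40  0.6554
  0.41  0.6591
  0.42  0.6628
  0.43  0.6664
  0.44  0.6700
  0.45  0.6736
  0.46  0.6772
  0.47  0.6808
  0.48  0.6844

T = 1.5;  σ√T = 0.4532
d₁ = [ln(400/480) + (0.06 + 0.37²/2)·1.5] / 0.4532 = [-0.1823 + 0.1927] / 0.4532 = 0.0228 ⇒ 0.02
d₂ = d₁ − σ√T = 0.0228 − 0.4532 = -0.4303 ⇒ -0.43
e^(−rT) = e^(−0.06·1.5) = 0.9139
P = 480·0.9139·N(0.43) − 400·N(-0.02) = 480·0.9139·0.6664 − 400·0.4920 = 292.3310 − 196.8000 = 95.5310

€95.53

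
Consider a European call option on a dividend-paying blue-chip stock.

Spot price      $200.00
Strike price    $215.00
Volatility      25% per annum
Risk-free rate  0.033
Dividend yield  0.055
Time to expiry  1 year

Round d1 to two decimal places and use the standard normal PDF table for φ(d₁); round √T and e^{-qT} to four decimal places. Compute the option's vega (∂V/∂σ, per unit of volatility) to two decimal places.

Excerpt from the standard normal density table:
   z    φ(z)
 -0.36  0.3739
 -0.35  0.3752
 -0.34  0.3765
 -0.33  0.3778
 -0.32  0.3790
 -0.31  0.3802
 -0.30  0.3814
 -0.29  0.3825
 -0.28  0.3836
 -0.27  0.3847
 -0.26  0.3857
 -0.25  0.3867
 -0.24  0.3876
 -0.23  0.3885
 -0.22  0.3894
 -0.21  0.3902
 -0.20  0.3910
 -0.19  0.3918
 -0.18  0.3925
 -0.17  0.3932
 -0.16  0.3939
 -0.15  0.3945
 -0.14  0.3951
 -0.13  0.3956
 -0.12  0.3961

73.20

σ√T = 0.25 × 1.0000 = 0.2500
d₁ = [ln(200/215) + (0.033 − 0.055 + ½·0.25²)·1] / (σ√T) = (-0.0723 + 0.0093) / 0.2500 = -0.2523 ≈ -0.25
√T = √1 = 1.0000
φ(d₁) = φ(-0.25) = 0.3867
exp(−qT) = exp(−0.055·1) = 0.9465
vega = S·exp(−qT)·φ(d₁)·√T = 200·0.9465·0.3867·1.0000 = 73.2023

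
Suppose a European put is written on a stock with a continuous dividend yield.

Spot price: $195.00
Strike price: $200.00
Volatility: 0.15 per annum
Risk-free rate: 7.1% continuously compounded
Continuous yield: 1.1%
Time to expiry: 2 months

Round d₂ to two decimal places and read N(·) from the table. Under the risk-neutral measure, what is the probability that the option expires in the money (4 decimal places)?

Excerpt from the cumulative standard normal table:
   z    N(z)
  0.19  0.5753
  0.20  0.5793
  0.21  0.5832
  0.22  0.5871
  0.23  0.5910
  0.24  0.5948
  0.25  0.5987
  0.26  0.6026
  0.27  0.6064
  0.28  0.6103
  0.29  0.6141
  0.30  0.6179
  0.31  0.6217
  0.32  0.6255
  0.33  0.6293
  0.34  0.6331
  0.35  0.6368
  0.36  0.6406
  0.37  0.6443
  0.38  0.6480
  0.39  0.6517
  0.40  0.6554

0.6103

σ√T = 0.15 × 0.4082 = 0.0612
d₁ = [ln(195/200) + (0.071 − 0.011 + 0.15²/2)·0.1667] / 0.0612 = [-0.0253 + 0.0119] / 0.0612 = -0.2195 → -0.22
d₂ = d₁ − σ√T = -0.2195 − 0.0612 = -0.2808 → -0.28
Pr(exercise) under Q = N(−d₂) = N(0.28) = 0.6103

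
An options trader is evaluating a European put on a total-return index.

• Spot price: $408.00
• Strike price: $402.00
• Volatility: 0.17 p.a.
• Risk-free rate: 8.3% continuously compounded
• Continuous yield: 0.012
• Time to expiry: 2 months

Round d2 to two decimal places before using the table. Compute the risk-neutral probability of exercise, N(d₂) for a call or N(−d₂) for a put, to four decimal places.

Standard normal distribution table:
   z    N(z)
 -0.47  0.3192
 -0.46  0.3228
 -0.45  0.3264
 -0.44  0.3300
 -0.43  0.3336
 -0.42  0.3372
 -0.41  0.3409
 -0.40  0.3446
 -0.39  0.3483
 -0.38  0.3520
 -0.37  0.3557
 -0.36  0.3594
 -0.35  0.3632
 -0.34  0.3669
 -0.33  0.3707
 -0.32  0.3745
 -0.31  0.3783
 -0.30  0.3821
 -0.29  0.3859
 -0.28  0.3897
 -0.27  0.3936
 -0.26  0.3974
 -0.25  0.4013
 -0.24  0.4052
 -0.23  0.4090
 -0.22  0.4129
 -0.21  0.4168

σ√T = 0.17 × 0.4082 = 0.0694
ln(S/K) + (r − q + σ²/2)T = ln(408/402) + (0.083 − 0.012 + 0.17²/2)·0.1667 = 0.0148 + 0.0142 = 0.0291
d₁ = 0.0291 / 0.0694 = 0.4187 ≈ 0.42
d₂ = d₁ − σ√T = 0.4187 − 0.0694 = 0.3493 ≈ 0.35
Risk-neutral Pr[S_T < K] = N(−d₂) = N(-0.35) = 0.3632

0.3632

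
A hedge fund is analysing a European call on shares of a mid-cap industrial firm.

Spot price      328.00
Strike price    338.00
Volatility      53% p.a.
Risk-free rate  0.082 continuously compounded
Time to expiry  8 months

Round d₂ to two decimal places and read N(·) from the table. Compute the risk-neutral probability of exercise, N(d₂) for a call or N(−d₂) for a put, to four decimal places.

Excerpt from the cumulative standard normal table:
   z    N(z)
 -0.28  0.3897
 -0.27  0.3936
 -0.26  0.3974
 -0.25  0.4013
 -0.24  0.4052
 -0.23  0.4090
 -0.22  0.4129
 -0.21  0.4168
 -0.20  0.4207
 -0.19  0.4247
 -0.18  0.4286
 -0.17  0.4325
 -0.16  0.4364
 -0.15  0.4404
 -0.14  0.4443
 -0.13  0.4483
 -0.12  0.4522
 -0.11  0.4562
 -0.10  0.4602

0.4364

T = 0.6667;  σ√T = 0.4327
ln(S/K) + (r + σ²/2)T = ln(328/338) + (0.082 + 0.53²/2)·0.6667 = -0.0300 + 0.1483 = 0.1183
d₁ = 0.1183 / 0.4327 = 0.2733 ⇒ 0.27
d₂ = d₁ − σ√T = 0.2733 − 0.4327 = -0.1594 ⇒ -0.16
Pr(exercise) under Q = N(d₂) = 0.4364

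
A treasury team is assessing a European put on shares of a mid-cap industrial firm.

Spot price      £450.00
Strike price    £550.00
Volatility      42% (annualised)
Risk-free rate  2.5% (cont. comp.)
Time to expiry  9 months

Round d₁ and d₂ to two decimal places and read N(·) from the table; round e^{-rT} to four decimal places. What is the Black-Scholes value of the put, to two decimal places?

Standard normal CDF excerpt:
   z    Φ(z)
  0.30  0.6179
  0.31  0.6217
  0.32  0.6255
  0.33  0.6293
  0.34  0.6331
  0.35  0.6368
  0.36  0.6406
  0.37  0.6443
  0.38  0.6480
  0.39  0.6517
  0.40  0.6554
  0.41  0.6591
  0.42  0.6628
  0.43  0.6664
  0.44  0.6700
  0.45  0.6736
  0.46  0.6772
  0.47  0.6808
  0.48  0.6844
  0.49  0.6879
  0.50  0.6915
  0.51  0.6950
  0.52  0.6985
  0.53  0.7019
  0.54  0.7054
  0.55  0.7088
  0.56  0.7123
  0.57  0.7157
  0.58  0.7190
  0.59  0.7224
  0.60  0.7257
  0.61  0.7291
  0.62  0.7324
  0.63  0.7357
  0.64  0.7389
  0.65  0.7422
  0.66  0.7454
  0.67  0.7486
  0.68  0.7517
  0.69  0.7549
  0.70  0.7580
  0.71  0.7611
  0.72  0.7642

T = 0.75;  σ√T = 0.3637
ln(S/K) + (r + σ²/2)T = ln(450/550) + (0.025 + 0.42²/2)·0.75 = -0.2007 + 0.0849 = -0.1158
d₁ = -0.1158 / 0.3637 = -0.3183 ⇒ -0.32
d₂ = d₁ − σ√T = -0.3183 − 0.3637 = -0.6820 ⇒ -0.68
exp(−rT) = exp(−0.025·0.75) = 0.9814
N(−d₂) = N(0.68) = 0.7517;  N(−d₁) = N(0.32) = 0.6255
P = 550·0.9814·0.7517 − 450·0.6255 = 405.7451 − 281.4750 = 124.2701

£124.27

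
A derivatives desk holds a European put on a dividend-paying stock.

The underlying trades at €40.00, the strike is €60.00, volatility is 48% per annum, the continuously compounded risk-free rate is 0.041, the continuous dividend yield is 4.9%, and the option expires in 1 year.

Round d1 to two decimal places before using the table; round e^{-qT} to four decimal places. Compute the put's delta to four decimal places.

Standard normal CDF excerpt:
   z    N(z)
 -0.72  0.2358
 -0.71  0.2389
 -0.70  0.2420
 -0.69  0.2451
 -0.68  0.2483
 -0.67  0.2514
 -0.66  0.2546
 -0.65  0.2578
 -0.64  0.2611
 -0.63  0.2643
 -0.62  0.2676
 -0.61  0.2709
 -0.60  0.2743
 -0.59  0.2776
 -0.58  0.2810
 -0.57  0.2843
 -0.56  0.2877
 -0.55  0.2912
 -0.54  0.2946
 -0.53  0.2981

-0.6974

T = 1;  σ√T = 0.4800
d₁ = [ln(40/60) + (0.041 − 0.049 + 0.48²/2)·1] / 0.4800 = [-0.4055 + 0.1072] / 0.4800 = -0.6214 ≈ -0.62
N(d₁) = N(-0.62) = 0.2676
Δ_put = e^(−qT)·(N(d₁) − 1) = 0.9522·(0.2676 − 1) = -0.6974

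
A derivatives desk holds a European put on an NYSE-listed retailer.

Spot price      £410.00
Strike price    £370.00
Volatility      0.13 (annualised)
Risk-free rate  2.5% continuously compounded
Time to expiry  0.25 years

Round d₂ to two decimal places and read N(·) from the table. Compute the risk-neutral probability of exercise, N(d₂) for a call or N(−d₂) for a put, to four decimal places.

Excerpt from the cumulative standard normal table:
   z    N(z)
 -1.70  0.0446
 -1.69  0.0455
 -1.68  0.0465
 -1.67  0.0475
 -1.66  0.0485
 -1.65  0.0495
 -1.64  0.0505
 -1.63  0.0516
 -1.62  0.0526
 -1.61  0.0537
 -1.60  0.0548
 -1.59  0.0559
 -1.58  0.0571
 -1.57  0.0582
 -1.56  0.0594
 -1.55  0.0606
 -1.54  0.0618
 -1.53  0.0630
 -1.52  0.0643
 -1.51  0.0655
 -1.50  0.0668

0.0505

T = 0.25;  σ√T = 0.0650
d₁ = [ln(410/370) + (0.025 + 0.13²/2)·0.25] / 0.0650 = [0.1027 + 0.0084] / 0.0650 = 1.7079 ≈ 1.71
d₂ = d₁ − σ√T = 1.7079 − 0.0650 = 1.6429 ≈ 1.64
Risk-neutral Pr[S_T < K] = N(−d₂) = N(-1.64) = 0.0505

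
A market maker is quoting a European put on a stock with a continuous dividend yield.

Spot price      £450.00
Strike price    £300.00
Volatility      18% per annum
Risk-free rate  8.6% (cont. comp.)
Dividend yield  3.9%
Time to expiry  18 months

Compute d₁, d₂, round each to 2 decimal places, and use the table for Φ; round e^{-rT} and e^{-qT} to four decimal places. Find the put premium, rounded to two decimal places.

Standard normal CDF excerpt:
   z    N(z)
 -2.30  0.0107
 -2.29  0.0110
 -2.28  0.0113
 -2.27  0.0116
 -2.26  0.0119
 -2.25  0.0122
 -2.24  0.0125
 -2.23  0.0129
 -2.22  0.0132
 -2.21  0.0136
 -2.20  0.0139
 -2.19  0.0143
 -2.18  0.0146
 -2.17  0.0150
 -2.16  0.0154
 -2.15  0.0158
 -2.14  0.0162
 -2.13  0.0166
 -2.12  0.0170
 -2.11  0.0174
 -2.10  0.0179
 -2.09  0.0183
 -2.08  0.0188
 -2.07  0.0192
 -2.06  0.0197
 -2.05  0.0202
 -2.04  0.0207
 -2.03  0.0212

T = 1.5;  σ√T = 0.2205
d₁ = [ln(450/300) + (0.086 − 0.039 + 0.18²/2)·1.5] / 0.2205 = [0.4055 + 0.0948] / 0.2205 = 2.2692 ⇒ 2.27
d₂ = d₁ − σ√T = 2.2692 − 0.2205 = 2.0488 ⇒ 2.05
exp(−qT) = exp(−0.039·1.5) = 0.9432;  exp(−rT) = exp(−0.086·1.5) = 0.8790
N(−d₂) = N(-2.05) = 0.0202;  N(−d₁) = N(-2.27) = 0.0116
P = 300·0.8790·0.0202 − 450·0.9432·0.0116 = 5.3267 − 4.9235 = 0.4032

£0.40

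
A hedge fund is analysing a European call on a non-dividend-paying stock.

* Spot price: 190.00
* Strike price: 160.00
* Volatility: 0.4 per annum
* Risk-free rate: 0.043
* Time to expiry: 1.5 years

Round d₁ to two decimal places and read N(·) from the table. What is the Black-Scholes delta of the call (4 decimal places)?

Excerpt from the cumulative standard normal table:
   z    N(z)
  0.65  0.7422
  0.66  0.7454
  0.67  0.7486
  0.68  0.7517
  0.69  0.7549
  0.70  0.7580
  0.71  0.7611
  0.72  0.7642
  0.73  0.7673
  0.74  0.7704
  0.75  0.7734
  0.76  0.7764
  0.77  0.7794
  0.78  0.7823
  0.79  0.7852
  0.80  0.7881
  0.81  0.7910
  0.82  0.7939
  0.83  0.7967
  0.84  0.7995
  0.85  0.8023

σ√T = 0.4·√1.5 = 0.4899
d₁ = [ln(190/160) + (0.043 + 0.4²/2)·1.5] / 0.4899 = [0.1719 + 0.1845] / 0.4899 = 0.7274 → 0.73
N(d₁) = N(0.73) = 0.7673
Δ_call = N(d₁) = 0.7673

0.7673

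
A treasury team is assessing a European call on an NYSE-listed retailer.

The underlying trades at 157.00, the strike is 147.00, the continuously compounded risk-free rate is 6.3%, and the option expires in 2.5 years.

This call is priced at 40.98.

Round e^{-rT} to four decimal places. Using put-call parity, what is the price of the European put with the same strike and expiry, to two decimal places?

9.56

exp(−rT) = exp(−0.063·2.5) = 0.8543
Put-call parity: C − P = S − K·e^(−rT) = 157 − 147·0.8543 = 157 − 125.5821 = 31.4179
P = C − (C − P) = 40.98 − (31.4179) = 9.5621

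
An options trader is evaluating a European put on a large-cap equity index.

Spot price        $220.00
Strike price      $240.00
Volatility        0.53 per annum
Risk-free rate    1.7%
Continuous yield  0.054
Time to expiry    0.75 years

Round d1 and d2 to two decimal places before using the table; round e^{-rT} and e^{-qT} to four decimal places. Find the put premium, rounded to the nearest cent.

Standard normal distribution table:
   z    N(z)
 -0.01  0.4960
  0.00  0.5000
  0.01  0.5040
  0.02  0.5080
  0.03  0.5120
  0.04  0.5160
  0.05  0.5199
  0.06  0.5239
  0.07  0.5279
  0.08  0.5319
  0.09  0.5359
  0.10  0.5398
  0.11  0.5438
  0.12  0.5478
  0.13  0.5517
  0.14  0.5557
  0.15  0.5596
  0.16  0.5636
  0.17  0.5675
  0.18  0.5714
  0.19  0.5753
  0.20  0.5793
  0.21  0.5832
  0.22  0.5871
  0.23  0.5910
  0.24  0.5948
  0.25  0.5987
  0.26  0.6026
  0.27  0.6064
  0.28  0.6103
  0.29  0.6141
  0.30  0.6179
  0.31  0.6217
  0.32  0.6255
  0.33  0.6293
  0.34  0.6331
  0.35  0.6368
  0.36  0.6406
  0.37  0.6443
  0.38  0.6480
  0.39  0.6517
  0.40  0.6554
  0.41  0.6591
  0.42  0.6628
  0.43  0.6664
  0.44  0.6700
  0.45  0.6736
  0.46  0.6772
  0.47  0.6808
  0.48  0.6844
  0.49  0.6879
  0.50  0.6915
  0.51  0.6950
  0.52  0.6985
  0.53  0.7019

$54.85

T = 0.75;  σ√T = 0.4590
d₁ = [ln(220/240) + (0.017 − 0.054 + 0.53²/2)·0.75] / 0.4590 = [-0.0870 + 0.0776] / 0.4590 = -0.0205 → -0.02
d₂ = d₁ − σ√T = -0.0205 − 0.4590 = -0.4795 → -0.48
e^(−qT) = e^(−0.054·0.75) = 0.9603;  e^(−rT) = e^(−0.017·0.75) = 0.9873
N(−d₂) = N(0.48) = 0.6844;  N(−d₁) = N(0.02) = 0.5080
P = 240·0.9873·0.6844 − 220·0.9603·0.5080 = 162.1699 − 107.3231 = 54.8468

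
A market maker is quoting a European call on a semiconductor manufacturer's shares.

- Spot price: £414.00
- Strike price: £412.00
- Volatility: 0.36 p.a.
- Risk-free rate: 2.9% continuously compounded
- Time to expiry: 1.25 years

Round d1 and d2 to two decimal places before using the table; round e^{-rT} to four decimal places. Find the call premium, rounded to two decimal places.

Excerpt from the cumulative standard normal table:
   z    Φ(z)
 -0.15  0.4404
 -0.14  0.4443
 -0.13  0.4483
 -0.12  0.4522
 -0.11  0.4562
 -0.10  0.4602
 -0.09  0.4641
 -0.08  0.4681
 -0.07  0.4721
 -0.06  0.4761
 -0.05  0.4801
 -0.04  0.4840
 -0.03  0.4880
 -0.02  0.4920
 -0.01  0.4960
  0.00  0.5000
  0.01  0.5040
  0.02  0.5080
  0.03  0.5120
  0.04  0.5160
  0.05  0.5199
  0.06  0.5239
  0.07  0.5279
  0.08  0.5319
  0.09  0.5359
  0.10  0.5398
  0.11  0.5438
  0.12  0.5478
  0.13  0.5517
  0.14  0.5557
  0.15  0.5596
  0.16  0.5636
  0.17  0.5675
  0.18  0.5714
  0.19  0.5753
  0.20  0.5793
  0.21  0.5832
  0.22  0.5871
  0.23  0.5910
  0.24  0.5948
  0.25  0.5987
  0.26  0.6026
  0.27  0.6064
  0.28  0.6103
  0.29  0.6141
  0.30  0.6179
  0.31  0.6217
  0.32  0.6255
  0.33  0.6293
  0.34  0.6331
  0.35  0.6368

£72.96

σ√T = 0.36 × 1.1180 = 0.4025
ln(S/K) + (r + σ²/2)T = ln(414/412) + (0.029 + 0.36²/2)·1.25 = 0.0048 + 0.1172 = 0.1221
d₁ = 0.1221 / 0.4025 = 0.3033 → 0.30
d₂ = d₁ − σ√T = 0.3033 − 0.4025 = -0.0992 → -0.10
exp(−rT) = exp(−0.029·1.25) = 0.9644
N(d₁) = N(0.30) = 0.6179;  N(d₂) = N(-0.10) = 0.4602
C = 414·0.6179 − 412·0.9644·0.4602 = 255.8106 − 182.8526 = 72.9580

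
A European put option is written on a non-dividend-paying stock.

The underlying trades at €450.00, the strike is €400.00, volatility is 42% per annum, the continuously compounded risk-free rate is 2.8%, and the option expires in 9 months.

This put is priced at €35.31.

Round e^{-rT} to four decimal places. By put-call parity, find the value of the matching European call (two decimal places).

€93.63

e^(−rT) = e^(−0.028·0.75) = 0.9792
Put-call parity: C − P = S − K·e^(−rT) = 450 − 400·0.9792 = 450 − 391.6800 = 58.3200
C = P + (C − P) = 35.31 + (58.3200) = 93.6300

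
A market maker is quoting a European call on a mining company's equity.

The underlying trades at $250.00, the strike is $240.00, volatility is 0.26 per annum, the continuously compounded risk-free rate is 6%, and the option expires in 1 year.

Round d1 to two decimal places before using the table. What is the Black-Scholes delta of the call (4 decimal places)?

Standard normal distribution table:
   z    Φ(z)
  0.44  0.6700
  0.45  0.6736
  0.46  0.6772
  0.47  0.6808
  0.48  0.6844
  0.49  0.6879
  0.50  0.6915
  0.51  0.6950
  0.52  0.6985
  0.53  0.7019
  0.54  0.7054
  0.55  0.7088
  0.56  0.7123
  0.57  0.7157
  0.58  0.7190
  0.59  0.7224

0.6985

σ√T = 0.26·√1 = 0.2600
d₁ = [ln(250/240) + (0.06 + 0.26²/2)·1] / 0.2600 = [0.0408 + 0.0938] / 0.2600 = 0.5178 ⇒ 0.52
N(d₁) = N(0.52) = 0.6985
Δ_call = N(d₁) = 0.6985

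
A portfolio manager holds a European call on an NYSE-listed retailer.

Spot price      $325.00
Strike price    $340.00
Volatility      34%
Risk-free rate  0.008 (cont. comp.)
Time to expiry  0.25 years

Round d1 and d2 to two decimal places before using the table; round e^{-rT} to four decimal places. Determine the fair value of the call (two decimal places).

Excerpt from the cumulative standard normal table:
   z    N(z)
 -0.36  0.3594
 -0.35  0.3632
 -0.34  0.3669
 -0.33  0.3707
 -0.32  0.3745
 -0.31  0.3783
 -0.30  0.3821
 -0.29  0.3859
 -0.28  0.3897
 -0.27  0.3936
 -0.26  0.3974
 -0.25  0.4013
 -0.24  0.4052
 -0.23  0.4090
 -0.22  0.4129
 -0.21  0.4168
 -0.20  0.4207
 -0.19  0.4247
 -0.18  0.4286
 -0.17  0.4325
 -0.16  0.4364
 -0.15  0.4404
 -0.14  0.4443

σ√T = 0.34·√0.25 = 0.1700
ln(S/K) + (r + σ²/2)T = ln(325/340) + (0.008 + 0.34²/2)·0.25 = -0.0451 + 0.0165 = -0.0287
d₁ = -0.0287 / 0.1700 = -0.1686 ≈ -0.17
d₂ = d₁ − σ√T = -0.1686 − 0.1700 = -0.3386 ≈ -0.34
e^(−rT) = e^(−0.008·0.25) = 0.9980
C = 325·N(-0.17) − 340·0.9980·N(-0.34) = 325·0.4325 − 340·0.9980·0.3669 = 140.5625 − 124.4965 = 16.0660

$16.07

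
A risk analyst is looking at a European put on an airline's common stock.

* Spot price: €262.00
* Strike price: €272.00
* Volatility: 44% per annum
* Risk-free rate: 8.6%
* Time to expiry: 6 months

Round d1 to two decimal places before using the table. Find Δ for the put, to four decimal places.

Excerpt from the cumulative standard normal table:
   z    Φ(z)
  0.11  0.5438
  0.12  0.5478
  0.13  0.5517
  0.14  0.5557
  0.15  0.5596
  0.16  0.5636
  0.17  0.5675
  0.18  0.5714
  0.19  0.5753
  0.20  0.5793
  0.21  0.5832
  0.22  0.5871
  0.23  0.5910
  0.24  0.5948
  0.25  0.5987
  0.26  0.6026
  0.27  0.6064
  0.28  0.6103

T = 0.5;  σ√T = 0.3111
d₁ = [ln(262/272) + (0.086 + ½·0.44²)·0.5] / (σ√T) = (-0.0375 + 0.0914) / 0.3111 = 0.1734 ≈ 0.17
N(d₁) = N(0.17) = 0.5675
Δ_put = N(d₁) − 1 = 0.5675 − 1 = -0.4325

-0.4325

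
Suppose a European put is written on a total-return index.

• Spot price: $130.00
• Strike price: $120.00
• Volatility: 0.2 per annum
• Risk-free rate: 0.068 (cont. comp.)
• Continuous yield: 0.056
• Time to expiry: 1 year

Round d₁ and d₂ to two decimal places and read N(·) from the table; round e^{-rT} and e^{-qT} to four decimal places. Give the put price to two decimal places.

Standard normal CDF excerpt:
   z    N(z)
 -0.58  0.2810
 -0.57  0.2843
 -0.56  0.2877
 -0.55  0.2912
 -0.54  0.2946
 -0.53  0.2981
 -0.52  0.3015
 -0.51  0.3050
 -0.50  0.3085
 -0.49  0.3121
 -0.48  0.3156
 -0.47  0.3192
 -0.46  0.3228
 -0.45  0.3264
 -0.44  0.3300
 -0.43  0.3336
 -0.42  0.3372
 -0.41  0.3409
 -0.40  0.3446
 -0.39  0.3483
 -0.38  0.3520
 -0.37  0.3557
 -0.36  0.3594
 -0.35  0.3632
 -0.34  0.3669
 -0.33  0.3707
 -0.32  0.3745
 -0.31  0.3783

σ√T = 0.2·√1 = 0.2000
ln(S/K) + (r − q + σ²/2)T = ln(130/120) + (0.068 − 0.056 + 0.2²/2)·1 = 0.0800 + 0.0320 = 0.1120
d₁ = 0.1120 / 0.2000 = 0.5602 ⇒ 0.56
d₂ = d₁ − σ√T = 0.5602 − 0.2000 = 0.3602 ⇒ 0.36
exp(−qT) = exp(−0.056·1) = 0.9455;  exp(−rT) = exp(−0.068·1) = 0.9343
N(−d₂) = N(-0.36) = 0.3594;  N(−d₁) = N(-0.56) = 0.2877
P = 120·0.9343·0.3594 − 130·0.9455·0.2877 = 40.2945 − 35.3626 = 4.9318

$4.93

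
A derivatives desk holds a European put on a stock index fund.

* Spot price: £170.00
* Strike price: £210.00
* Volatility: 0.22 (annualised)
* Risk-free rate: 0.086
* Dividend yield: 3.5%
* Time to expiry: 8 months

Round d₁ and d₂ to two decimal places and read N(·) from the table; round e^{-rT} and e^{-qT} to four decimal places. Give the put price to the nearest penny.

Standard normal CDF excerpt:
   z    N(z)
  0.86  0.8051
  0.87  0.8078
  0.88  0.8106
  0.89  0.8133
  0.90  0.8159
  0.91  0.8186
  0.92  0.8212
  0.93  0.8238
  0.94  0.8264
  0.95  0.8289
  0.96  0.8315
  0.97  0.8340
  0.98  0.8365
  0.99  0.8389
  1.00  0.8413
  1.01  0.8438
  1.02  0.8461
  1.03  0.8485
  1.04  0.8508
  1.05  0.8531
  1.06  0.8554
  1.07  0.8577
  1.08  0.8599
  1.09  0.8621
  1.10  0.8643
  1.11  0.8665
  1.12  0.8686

T = 0.6667;  σ√T = 0.1796
d₁ = [ln(170/210) + (0.086 − 0.035 + 0.22²/2)·0.6667] / 0.1796 = [-0.2113 + 0.0501] / 0.1796 = -0.8973 ⇒ -0.90
d₂ = d₁ − σ√T = -0.8973 − 0.1796 = -1.0769 ⇒ -1.08
e^(−qT) = e^(−0.035·0.6667) = 0.9769;  e^(−rT) = e^(−0.086·0.6667) = 0.9443
P = 210·0.9443·N(1.08) − 170·0.9769·N(0.90) = 210·0.9443·0.8599 − 170·0.9769·0.8159 = 170.5207 − 135.4990 = 35.0218

£35.02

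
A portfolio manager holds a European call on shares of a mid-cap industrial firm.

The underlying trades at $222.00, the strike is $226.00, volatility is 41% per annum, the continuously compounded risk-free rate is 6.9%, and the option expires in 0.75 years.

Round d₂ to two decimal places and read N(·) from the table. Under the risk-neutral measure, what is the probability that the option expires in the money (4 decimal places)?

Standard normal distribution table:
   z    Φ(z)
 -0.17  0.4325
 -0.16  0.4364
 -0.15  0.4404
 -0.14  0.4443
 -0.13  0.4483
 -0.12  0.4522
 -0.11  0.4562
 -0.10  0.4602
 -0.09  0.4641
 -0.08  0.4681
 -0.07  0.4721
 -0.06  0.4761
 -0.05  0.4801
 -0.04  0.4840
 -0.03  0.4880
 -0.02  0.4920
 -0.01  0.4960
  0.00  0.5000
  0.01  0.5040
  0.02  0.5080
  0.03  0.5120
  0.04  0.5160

0.4681

σ√T = 0.41·√0.75 = 0.3551
ln(S/K) + (r + σ²/2)T = ln(222/226) + (0.069 + 0.41²/2)·0.75 = -0.0179 + 0.1148 = 0.0969
d₁ = 0.0969 / 0.3551 = 0.2730 ⇒ 0.27
d₂ = d₁ − σ√T = 0.2730 − 0.3551 = -0.0821 ⇒ -0.08
Pr(exercise) under Q = N(d₂) = 0.4681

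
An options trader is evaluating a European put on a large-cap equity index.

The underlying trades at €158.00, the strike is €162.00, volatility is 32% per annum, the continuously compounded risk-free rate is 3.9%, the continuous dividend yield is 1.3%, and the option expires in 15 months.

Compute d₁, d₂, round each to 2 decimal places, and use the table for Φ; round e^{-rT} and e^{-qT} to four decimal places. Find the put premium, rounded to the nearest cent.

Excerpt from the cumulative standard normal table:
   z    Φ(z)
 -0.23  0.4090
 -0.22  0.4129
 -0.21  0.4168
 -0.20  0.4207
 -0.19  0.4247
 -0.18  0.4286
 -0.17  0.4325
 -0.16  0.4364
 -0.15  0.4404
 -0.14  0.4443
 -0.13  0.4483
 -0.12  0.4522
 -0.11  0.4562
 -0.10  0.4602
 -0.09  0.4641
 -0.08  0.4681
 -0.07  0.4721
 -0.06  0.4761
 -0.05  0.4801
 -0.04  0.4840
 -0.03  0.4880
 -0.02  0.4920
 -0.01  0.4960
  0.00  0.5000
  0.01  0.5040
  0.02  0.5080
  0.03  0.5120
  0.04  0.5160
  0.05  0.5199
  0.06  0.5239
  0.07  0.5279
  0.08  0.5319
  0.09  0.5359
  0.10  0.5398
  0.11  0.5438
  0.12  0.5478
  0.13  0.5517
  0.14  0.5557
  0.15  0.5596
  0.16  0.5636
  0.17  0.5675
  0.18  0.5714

σ√T = 0.32·√1.25 = 0.3578
ln(S/K) + (r − q + σ²/2)T = ln(158/162) + (0.039 − 0.013 + 0.32²/2)·1.25 = -0.0250 + 0.0965 = 0.0715
d₁ = 0.0715 / 0.3578 = 0.1998 ≈ 0.20
d₂ = d₁ − σ√T = 0.1998 − 0.3578 = -0.1579 ≈ -0.16
e^(−qT) = e^(−0.013·1.25) = 0.9839;  e^(−rT) = e^(−0.039·1.25) = 0.9524
N(−d₂) = N(0.16) = 0.5636;  N(−d₁) = N(-0.20) = 0.4207
P = 162·0.9524·0.5636 − 158·0.9839·0.4207 = 86.9572 − 65.4004 = 21.5567

€21.56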